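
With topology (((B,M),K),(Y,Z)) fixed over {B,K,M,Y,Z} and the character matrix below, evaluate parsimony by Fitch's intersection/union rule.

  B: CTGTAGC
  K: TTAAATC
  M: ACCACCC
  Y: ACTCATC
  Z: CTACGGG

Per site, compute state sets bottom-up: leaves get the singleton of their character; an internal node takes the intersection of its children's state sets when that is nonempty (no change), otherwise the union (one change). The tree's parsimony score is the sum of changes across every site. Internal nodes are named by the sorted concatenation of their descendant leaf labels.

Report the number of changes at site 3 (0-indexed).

2

site 0, node BM: B={C} ∪ M={A} → {A,C} (+1)
site 0, node BKM: BM={A,C} ∪ K={T} → {A,C,T} (+1)
site 0, node YZ: Y={A} ∪ Z={C} → {A,C} (+1)
site 0, node BKMYZ: BKM={A,C,T} ∩ YZ={A,C} → {A,C} (+0)
site 1, node BM: B={T} ∪ M={C} → {C,T} (+1)
site 1, node BKM: BM={C,T} ∩ K={T} → {T} (+0)
site 1, node YZ: Y={C} ∪ Z={T} → {C,T} (+1)
site 1, node BKMYZ: BKM={T} ∩ YZ={C,T} → {T} (+0)
site 2, node BM: B={G} ∪ M={C} → {C,G} (+1)
site 2, node BKM: BM={C,G} ∪ K={A} → {A,C,G} (+1)
site 2, node YZ: Y={T} ∪ Z={A} → {A,T} (+1)
site 2, node BKMYZ: BKM={A,C,G} ∩ YZ={A,T} → {A} (+0)
site 3, node BM: B={T} ∪ M={A} → {A,T} (+1)
site 3, node BKM: BM={A,T} ∩ K={A} → {A} (+0)
site 3, node YZ: Y={C} ∩ Z={C} → {C} (+0)
site 3, node BKMYZ: BKM={A} ∪ YZ={C} → {A,C} (+1)
site 4, node BM: B={A} ∪ M={C} → {A,C} (+1)
site 4, node BKM: BM={A,C} ∩ K={A} → {A} (+0)
site 4, node YZ: Y={A} ∪ Z={G} → {A,G} (+1)
site 4, node BKMYZ: BKM={A} ∩ YZ={A,G} → {A} (+0)
site 5, node BM: B={G} ∪ M={C} → {C,G} (+1)
site 5, node BKM: BM={C,G} ∪ K={T} → {C,G,T} (+1)
site 5, node YZ: Y={T} ∪ Z={G} → {G,T} (+1)
site 5, node BKMYZ: BKM={C,G,T} ∩ YZ={G,T} → {G,T} (+0)
site 6, node BM: B={C} ∩ M={C} → {C} (+0)
site 6, node BKM: BM={C} ∩ K={C} → {C} (+0)
site 6, node YZ: Y={C} ∪ Z={G} → {C,G} (+1)
site 6, node BKMYZ: BKM={C} ∩ YZ={C,G} → {C} (+0)
per-site changes: [3, 2, 3, 2, 2, 3, 1]; total = 16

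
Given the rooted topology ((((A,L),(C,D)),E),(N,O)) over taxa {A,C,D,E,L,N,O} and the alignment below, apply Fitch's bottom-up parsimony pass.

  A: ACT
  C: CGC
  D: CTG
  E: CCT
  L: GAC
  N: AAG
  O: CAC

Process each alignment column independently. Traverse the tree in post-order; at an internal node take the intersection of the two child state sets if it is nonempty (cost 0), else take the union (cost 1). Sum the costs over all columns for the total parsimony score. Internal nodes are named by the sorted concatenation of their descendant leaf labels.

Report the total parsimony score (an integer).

AL@0: {A} ∪ {G} = {A,G} (union, +1)
CD@0: {C} ∩ {C} = {C} (intersection, +0)
ACDL@0: {A,G} ∪ {C} = {A,C,G} (union, +1)
ACDEL@0: {A,C,G} ∩ {C} = {C} (intersection, +0)
NO@0: {A} ∪ {C} = {A,C} (union, +1)
ACDELNO@0: {C} ∩ {A,C} = {C} (intersection, +0)
AL@1: {C} ∪ {A} = {A,C} (union, +1)
CD@1: {G} ∪ {T} = {G,T} (union, +1)
ACDL@1: {A,C} ∪ {G,T} = {A,C,G,T} (union, +1)
ACDEL@1: {A,C,G,T} ∩ {C} = {C} (intersection, +0)
NO@1: {A} ∩ {A} = {A} (intersection, +0)
ACDELNO@1: {C} ∪ {A} = {A,C} (union, +1)
AL@2: {T} ∪ {C} = {C,T} (union, +1)
CD@2: {C} ∪ {G} = {C,G} (union, +1)
ACDL@2: {C,T} ∩ {C,G} = {C} (intersection, +0)
ACDEL@2: {C} ∪ {T} = {C,T} (union, +1)
NO@2: {G} ∪ {C} = {C,G} (union, +1)
ACDELNO@2: {C,T} ∩ {C,G} = {C} (intersection, +0)
per-site changes: [3, 4, 4]; total = 11

11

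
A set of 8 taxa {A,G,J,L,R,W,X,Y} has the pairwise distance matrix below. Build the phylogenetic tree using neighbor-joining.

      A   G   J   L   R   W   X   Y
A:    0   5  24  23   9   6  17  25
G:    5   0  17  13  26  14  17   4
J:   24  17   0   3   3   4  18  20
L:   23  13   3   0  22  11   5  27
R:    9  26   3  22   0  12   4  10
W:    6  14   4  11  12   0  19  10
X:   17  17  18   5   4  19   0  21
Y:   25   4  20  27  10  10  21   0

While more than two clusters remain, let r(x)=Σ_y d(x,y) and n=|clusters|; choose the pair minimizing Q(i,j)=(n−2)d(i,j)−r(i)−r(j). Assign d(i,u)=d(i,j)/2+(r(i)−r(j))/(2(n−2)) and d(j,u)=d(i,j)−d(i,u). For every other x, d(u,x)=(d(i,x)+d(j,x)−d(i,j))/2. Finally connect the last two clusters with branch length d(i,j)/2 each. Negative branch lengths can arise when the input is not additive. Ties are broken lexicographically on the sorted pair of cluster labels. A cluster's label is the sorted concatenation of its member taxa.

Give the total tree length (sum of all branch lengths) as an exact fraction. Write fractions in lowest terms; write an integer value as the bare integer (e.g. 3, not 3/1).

77/2

step 1: merge (G,Y) at d=4, Q=-189; branch lengths G→1/4, Y→15/4; new cluster GY
  updated: d(A,GY)=13, d(GY,J)=33/2, d(GY,L)=18, d(GY,R)=16, d(GY,W)=10, d(GY,X)=17
step 2: merge (L,X) at d=5, Q=-137; branch lengths L→27/10, X→23/10; new cluster LX
  updated: d(A,LX)=35/2, d(GY,LX)=15, d(J,LX)=8, d(LX,R)=21/2, d(LX,W)=25/2
step 3: merge (J,R) at d=3, Q=-94; branch lengths J→17/8, R→7/8; new cluster JR
  updated: d(A,JR)=15, d(GY,JR)=59/4, d(JR,LX)=31/4, d(JR,W)=13/2
step 4: merge (JR,LX) at d=31/4, Q=-147/2; branch lengths JR→29/12, LX→16/3; new cluster JLRX
  updated: d(A,JLRX)=99/8, d(GY,JLRX)=11, d(JLRX,W)=45/8
step 5: merge (A,W) at d=6, Q=-41; branch lengths A→87/16, W→9/16; new cluster AW
  updated: d(AW,GY)=17/2, d(AW,JLRX)=6
step 6: merge (AW,GY) at d=17/2, Q=-51/2; branch lengths AW→7/4, GY→27/4; new cluster AGWY
  updated: d(AGWY,JLRX)=17/4
step 7: merge (AGWY,JLRX) at d=17/4; branch lengths AGWY→17/8, JLRX→17/8; new cluster AGJLRWXY
final tree: (((A:87/16,W:9/16):7/4,(G:1/4,Y:15/4):27/4):17/8,((J:17/8,R:7/8):29/12,(L:27/10,X:23/10):16/3):17/8)
total length: 77/2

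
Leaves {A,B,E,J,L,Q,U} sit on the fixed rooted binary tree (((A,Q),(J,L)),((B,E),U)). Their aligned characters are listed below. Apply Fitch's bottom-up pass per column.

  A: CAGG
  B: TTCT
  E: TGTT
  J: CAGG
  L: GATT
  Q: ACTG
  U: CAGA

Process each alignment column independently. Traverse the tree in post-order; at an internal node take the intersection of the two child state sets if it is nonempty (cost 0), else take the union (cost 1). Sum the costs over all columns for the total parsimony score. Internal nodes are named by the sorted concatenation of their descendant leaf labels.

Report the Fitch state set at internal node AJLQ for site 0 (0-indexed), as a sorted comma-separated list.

site 0, node AQ: A={C} ∪ Q={A} → {A,C} (+1)
site 0, node JL: J={C} ∪ L={G} → {C,G} (+1)
site 0, node AJLQ: AQ={A,C} ∩ JL={C,G} → {C} (+0)
site 0, node BE: B={T} ∩ E={T} → {T} (+0)
site 0, node BEU: BE={T} ∪ U={C} → {C,T} (+1)
site 0, node ABEJLQU: AJLQ={C} ∩ BEU={C,T} → {C} (+0)
site 1, node AQ: A={A} ∪ Q={C} → {A,C} (+1)
site 1, node JL: J={A} ∩ L={A} → {A} (+0)
site 1, node AJLQ: AQ={A,C} ∩ JL={A} → {A} (+0)
site 1, node BE: B={T} ∪ E={G} → {G,T} (+1)
site 1, node BEU: BE={G,T} ∪ U={A} → {A,G,T} (+1)
site 1, node ABEJLQU: AJLQ={A} ∩ BEU={A,G,T} → {A} (+0)
site 2, node AQ: A={G} ∪ Q={T} → {G,T} (+1)
site 2, node JL: J={G} ∪ L={T} → {G,T} (+1)
site 2, node AJLQ: AQ={G,T} ∩ JL={G,T} → {G,T} (+0)
site 2, node BE: B={C} ∪ E={T} → {C,T} (+1)
site 2, node BEU: BE={C,T} ∪ U={G} → {C,G,T} (+1)
site 2, node ABEJLQU: AJLQ={G,T} ∩ BEU={C,G,T} → {G,T} (+0)
site 3, node AQ: A={G} ∩ Q={G} → {G} (+0)
site 3, node JL: J={G} ∪ L={T} → {G,T} (+1)
site 3, node AJLQ: AQ={G} ∩ JL={G,T} → {G} (+0)
site 3, node BE: B={T} ∩ E={T} → {T} (+0)
site 3, node BEU: BE={T} ∪ U={A} → {A,T} (+1)
site 3, node ABEJLQU: AJLQ={G} ∪ BEU={A,T} → {A,G,T} (+1)
per-site changes: [3, 3, 4, 3]; total = 13

C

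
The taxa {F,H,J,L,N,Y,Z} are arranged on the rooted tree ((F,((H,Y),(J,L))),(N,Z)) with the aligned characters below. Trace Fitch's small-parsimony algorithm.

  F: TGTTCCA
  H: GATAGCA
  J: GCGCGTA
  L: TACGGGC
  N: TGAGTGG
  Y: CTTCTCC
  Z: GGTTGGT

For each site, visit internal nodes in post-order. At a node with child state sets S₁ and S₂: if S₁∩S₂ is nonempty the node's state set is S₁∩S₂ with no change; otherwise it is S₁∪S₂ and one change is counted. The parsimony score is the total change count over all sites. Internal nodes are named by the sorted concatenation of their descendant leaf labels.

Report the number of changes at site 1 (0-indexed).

3

HY@0: {G} ∪ {C} = {C,G} (union, +1)
JL@0: {G} ∪ {T} = {G,T} (union, +1)
HJLY@0: {C,G} ∩ {G,T} = {G} (intersection, +0)
FHJLY@0: {T} ∪ {G} = {G,T} (union, +1)
NZ@0: {T} ∪ {G} = {G,T} (union, +1)
FHJLNYZ@0: {G,T} ∩ {G,T} = {G,T} (intersection, +0)
HY@1: {A} ∪ {T} = {A,T} (union, +1)
JL@1: {C} ∪ {A} = {A,C} (union, +1)
HJLY@1: {A,T} ∩ {A,C} = {A} (intersection, +0)
FHJLY@1: {G} ∪ {A} = {A,G} (union, +1)
NZ@1: {G} ∩ {G} = {G} (intersection, +0)
FHJLNYZ@1: {A,G} ∩ {G} = {G} (intersection, +0)
HY@2: {T} ∩ {T} = {T} (intersection, +0)
JL@2: {G} ∪ {C} = {C,G} (union, +1)
HJLY@2: {T} ∪ {C,G} = {C,G,T} (union, +1)
FHJLY@2: {T} ∩ {C,G,T} = {T} (intersection, +0)
NZ@2: {A} ∪ {T} = {A,T} (union, +1)
FHJLNYZ@2: {T} ∩ {A,T} = {T} (intersection, +0)
HY@3: {A} ∪ {C} = {A,C} (union, +1)
JL@3: {C} ∪ {G} = {C,G} (union, +1)
HJLY@3: {A,C} ∩ {C,G} = {C} (intersection, +0)
FHJLY@3: {T} ∪ {C} = {C,T} (union, +1)
NZ@3: {G} ∪ {T} = {G,T} (union, +1)
FHJLNYZ@3: {C,T} ∩ {G,T} = {T} (intersection, +0)
HY@4: {G} ∪ {T} = {G,T} (union, +1)
JL@4: {G} ∩ {G} = {G} (intersection, +0)
HJLY@4: {G,T} ∩ {G} = {G} (intersection, +0)
FHJLY@4: {C} ∪ {G} = {C,G} (union, +1)
NZ@4: {T} ∪ {G} = {G,T} (union, +1)
FHJLNYZ@4: {C,G} ∩ {G,T} = {G} (intersection, +0)
HY@5: {C} ∩ {C} = {C} (intersection, +0)
JL@5: {T} ∪ {G} = {G,T} (union, +1)
HJLY@5: {C} ∪ {G,T} = {C,G,T} (union, +1)
FHJLY@5: {C} ∩ {C,G,T} = {C} (intersection, +0)
NZ@5: {G} ∩ {G} = {G} (intersection, +0)
FHJLNYZ@5: {C} ∪ {G} = {C,G} (union, +1)
HY@6: {A} ∪ {C} = {A,C} (union, +1)
JL@6: {A} ∪ {C} = {A,C} (union, +1)
HJLY@6: {A,C} ∩ {A,C} = {A,C} (intersection, +0)
FHJLY@6: {A} ∩ {A,C} = {A} (intersection, +0)
NZ@6: {G} ∪ {T} = {G,T} (union, +1)
FHJLNYZ@6: {A} ∪ {G,T} = {A,G,T} (union, +1)
per-site changes: [4, 3, 3, 4, 3, 3, 4]; total = 24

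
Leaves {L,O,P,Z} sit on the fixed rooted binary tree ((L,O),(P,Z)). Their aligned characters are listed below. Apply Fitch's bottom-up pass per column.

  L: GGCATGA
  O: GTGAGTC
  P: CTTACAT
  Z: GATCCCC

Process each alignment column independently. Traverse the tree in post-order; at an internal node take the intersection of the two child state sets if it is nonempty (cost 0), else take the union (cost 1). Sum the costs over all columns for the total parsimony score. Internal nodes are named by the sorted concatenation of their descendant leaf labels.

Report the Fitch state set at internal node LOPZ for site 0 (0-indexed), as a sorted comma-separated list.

G

LO@0: {G} ∩ {G} = {G} (intersection, +0)
PZ@0: {C} ∪ {G} = {C,G} (union, +1)
LOPZ@0: {G} ∩ {C,G} = {G} (intersection, +0)
LO@1: {G} ∪ {T} = {G,T} (union, +1)
PZ@1: {T} ∪ {A} = {A,T} (union, +1)
LOPZ@1: {G,T} ∩ {A,T} = {T} (intersection, +0)
LO@2: {C} ∪ {G} = {C,G} (union, +1)
PZ@2: {T} ∩ {T} = {T} (intersection, +0)
LOPZ@2: {C,G} ∪ {T} = {C,G,T} (union, +1)
LO@3: {A} ∩ {A} = {A} (intersection, +0)
PZ@3: {A} ∪ {C} = {A,C} (union, +1)
LOPZ@3: {A} ∩ {A,C} = {A} (intersection, +0)
LO@4: {T} ∪ {G} = {G,T} (union, +1)
PZ@4: {C} ∩ {C} = {C} (intersection, +0)
LOPZ@4: {G,T} ∪ {C} = {C,G,T} (union, +1)
LO@5: {G} ∪ {T} = {G,T} (union, +1)
PZ@5: {A} ∪ {C} = {A,C} (union, +1)
LOPZ@5: {G,T} ∪ {A,C} = {A,C,G,T} (union, +1)
LO@6: {A} ∪ {C} = {A,C} (union, +1)
PZ@6: {T} ∪ {C} = {C,T} (union, +1)
LOPZ@6: {A,C} ∩ {C,T} = {C} (intersection, +0)
per-site changes: [1, 2, 2, 1, 2, 3, 2]; total = 13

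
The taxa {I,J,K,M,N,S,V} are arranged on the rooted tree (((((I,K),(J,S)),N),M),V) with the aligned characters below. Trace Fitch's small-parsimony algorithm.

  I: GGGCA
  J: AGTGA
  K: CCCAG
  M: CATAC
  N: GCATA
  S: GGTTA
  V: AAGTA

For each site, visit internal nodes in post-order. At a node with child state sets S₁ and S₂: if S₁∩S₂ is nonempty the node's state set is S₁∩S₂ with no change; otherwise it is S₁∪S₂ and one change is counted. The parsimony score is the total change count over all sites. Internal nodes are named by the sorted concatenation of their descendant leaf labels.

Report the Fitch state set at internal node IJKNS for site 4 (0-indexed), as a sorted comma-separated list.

A

[col 0] IK: children I:{G}, K:{C} ∪→ {C,G}; cost 1
[col 0] JS: children J:{A}, S:{G} ∪→ {A,G}; cost 1
[col 0] IJKS: children IK:{C,G}, JS:{A,G} ∩→ {G}; cost 0
[col 0] IJKNS: children IJKS:{G}, N:{G} ∩→ {G}; cost 0
[col 0] IJKMNS: children IJKNS:{G}, M:{C} ∪→ {C,G}; cost 1
[col 0] IJKMNSV: children IJKMNS:{C,G}, V:{A} ∪→ {A,C,G}; cost 1
[col 1] IK: children I:{G}, K:{C} ∪→ {C,G}; cost 1
[col 1] JS: children J:{G}, S:{G} ∩→ {G}; cost 0
[col 1] IJKS: children IK:{C,G}, JS:{G} ∩→ {G}; cost 0
[col 1] IJKNS: children IJKS:{G}, N:{C} ∪→ {C,G}; cost 1
[col 1] IJKMNS: children IJKNS:{C,G}, M:{A} ∪→ {A,C,G}; cost 1
[col 1] IJKMNSV: children IJKMNS:{A,C,G}, V:{A} ∩→ {A}; cost 0
[col 2] IK: children I:{G}, K:{C} ∪→ {C,G}; cost 1
[col 2] JS: children J:{T}, S:{T} ∩→ {T}; cost 0
[col 2] IJKS: children IK:{C,G}, JS:{T} ∪→ {C,G,T}; cost 1
[col 2] IJKNS: children IJKS:{C,G,T}, N:{A} ∪→ {A,C,G,T}; cost 1
[col 2] IJKMNS: children IJKNS:{A,C,G,T}, M:{T} ∩→ {T}; cost 0
[col 2] IJKMNSV: children IJKMNS:{T}, V:{G} ∪→ {G,T}; cost 1
[col 3] IK: children I:{C}, K:{A} ∪→ {A,C}; cost 1
[col 3] JS: children J:{G}, S:{T} ∪→ {G,T}; cost 1
[col 3] IJKS: children IK:{A,C}, JS:{G,T} ∪→ {A,C,G,T}; cost 1
[col 3] IJKNS: children IJKS:{A,C,G,T}, N:{T} ∩→ {T}; cost 0
[col 3] IJKMNS: children IJKNS:{T}, M:{A} ∪→ {A,T}; cost 1
[col 3] IJKMNSV: children IJKMNS:{A,T}, V:{T} ∩→ {T}; cost 0
[col 4] IK: children I:{A}, K:{G} ∪→ {A,G}; cost 1
[col 4] JS: children J:{A}, S:{A} ∩→ {A}; cost 0
[col 4] IJKS: children IK:{A,G}, JS:{A} ∩→ {A}; cost 0
[col 4] IJKNS: children IJKS:{A}, N:{A} ∩→ {A}; cost 0
[col 4] IJKMNS: children IJKNS:{A}, M:{C} ∪→ {A,C}; cost 1
[col 4] IJKMNSV: children IJKMNS:{A,C}, V:{A} ∩→ {A}; cost 0
per-site changes: [4, 3, 4, 4, 2]; total = 17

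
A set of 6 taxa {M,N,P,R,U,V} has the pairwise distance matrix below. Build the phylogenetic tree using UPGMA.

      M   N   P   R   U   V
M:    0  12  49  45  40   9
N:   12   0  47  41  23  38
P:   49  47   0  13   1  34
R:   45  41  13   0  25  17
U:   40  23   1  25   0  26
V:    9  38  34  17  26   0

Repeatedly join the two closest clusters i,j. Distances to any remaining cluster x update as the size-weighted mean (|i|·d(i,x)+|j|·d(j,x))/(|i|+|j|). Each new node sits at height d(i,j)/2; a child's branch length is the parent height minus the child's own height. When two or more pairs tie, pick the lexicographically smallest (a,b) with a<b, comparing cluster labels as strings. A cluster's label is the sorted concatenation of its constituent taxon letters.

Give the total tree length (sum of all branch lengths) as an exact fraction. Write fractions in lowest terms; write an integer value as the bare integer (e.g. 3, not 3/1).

565/9

1. join P+U (d=1) ⇒ PU; edges |P|=1/2, |U|=1/2
  updated: d(M,PU)=89/2, d(N,PU)=35, d(PU,R)=19, d(PU,V)=30
2. join M+V (d=9) ⇒ MV; edges |M|=9/2, |V|=9/2
  updated: d(MV,N)=25, d(MV,PU)=149/4, d(MV,R)=31
3. join PU+R (d=19) ⇒ PRU; edges |PU|=9, |R|=19/2
  updated: d(MV,PRU)=211/6, d(N,PRU)=37
4. join MV+N (d=25) ⇒ MNV; edges |MV|=8, |N|=25/2
  updated: d(MNV,PRU)=322/9
5. join MNV+PRU (d=322/9) ⇒ MNPRUV; edges |MNV|=97/18, |PRU|=151/18
final tree: (((M:9/2,V:9/2):8,N:25/2):97/18,((P:1/2,U:1/2):9,R:19/2):151/18)
total length: 565/9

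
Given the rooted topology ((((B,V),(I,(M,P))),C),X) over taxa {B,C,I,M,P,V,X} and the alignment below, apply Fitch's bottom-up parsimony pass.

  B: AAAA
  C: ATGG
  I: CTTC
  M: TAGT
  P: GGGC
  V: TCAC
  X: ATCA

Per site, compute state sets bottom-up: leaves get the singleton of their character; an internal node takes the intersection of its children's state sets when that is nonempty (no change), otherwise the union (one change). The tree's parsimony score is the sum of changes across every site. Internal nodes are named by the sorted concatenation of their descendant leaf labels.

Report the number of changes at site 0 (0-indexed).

BV@0: {A} ∪ {T} = {A,T} (union, +1)
MP@0: {T} ∪ {G} = {G,T} (union, +1)
IMP@0: {C} ∪ {G,T} = {C,G,T} (union, +1)
BIMPV@0: {A,T} ∩ {C,G,T} = {T} (intersection, +0)
BCIMPV@0: {T} ∪ {A} = {A,T} (union, +1)
BCIMPVX@0: {A,T} ∩ {A} = {A} (intersection, +0)
BV@1: {A} ∪ {C} = {A,C} (union, +1)
MP@1: {A} ∪ {G} = {A,G} (union, +1)
IMP@1: {T} ∪ {A,G} = {A,G,T} (union, +1)
BIMPV@1: {A,C} ∩ {A,G,T} = {A} (intersection, +0)
BCIMPV@1: {A} ∪ {T} = {A,T} (union, +1)
BCIMPVX@1: {A,T} ∩ {T} = {T} (intersection, +0)
BV@2: {A} ∩ {A} = {A} (intersection, +0)
MP@2: {G} ∩ {G} = {G} (intersection, +0)
IMP@2: {T} ∪ {G} = {G,T} (union, +1)
BIMPV@2: {A} ∪ {G,T} = {A,G,T} (union, +1)
BCIMPV@2: {A,G,T} ∩ {G} = {G} (intersection, +0)
BCIMPVX@2: {G} ∪ {C} = {C,G} (union, +1)
BV@3: {A} ∪ {C} = {A,C} (union, +1)
MP@3: {T} ∪ {C} = {C,T} (union, +1)
IMP@3: {C} ∩ {C,T} = {C} (intersection, +0)
BIMPV@3: {A,C} ∩ {C} = {C} (intersection, +0)
BCIMPV@3: {C} ∪ {G} = {C,G} (union, +1)
BCIMPVX@3: {C,G} ∪ {A} = {A,C,G} (union, +1)
per-site changes: [4, 4, 3, 4]; total = 15

4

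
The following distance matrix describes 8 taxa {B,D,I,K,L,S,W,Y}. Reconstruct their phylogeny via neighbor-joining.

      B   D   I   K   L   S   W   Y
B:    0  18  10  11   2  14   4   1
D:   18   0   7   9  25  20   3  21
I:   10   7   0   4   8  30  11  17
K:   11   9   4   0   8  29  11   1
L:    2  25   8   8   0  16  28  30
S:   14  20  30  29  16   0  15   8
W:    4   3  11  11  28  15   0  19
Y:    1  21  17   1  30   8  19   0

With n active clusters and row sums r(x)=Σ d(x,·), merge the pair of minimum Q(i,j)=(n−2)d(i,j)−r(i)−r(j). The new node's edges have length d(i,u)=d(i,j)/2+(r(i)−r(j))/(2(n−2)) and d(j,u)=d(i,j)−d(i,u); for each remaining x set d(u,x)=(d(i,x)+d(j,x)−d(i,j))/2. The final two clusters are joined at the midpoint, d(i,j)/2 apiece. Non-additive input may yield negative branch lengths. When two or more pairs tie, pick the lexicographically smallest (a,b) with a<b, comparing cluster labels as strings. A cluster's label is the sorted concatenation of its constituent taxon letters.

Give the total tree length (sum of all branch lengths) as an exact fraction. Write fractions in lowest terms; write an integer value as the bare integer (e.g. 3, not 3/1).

37

step 1: merge (S,Y) at d=8, Q=-181; branch lengths S→83/12, Y→13/12; new cluster SY
  updated: d(B,SY)=7/2, d(D,SY)=33/2, d(I,SY)=39/2, d(K,SY)=11, d(L,SY)=19, d(SY,W)=13
step 2: merge (D,W) at d=3, Q=-267/2; branch lengths D→47/20, W→13/20; new cluster DW
  updated: d(B,DW)=19/2, d(DW,I)=15/2, d(DW,K)=17/2, d(DW,L)=25, d(DW,SY)=53/4
step 3: merge (B,L) at d=2, Q=-90; branch lengths B→-9/4, L→17/4; new cluster BL
  updated: d(BL,DW)=65/4, d(BL,I)=8, d(BL,K)=17/2, d(BL,SY)=41/4
step 4: merge (BL,SY) at d=41/4, Q=-265/4; branch lengths BL→79/24, SY→167/24; new cluster BLSY
  updated: d(BLSY,DW)=77/8, d(BLSY,I)=69/8, d(BLSY,K)=37/8
step 5: merge (BLSY,K) at d=37/8, Q=-123/4; branch lengths BLSY→15/4, K→7/8; new cluster BKLSY
  updated: d(BKLSY,DW)=27/4, d(BKLSY,I)=4
step 6: merge (BKLSY,DW) at d=27/4, Q=-73/4; branch lengths BKLSY→13/8, DW→41/8; new cluster BDKLSWY
  updated: d(BDKLSWY,I)=19/8
step 7: merge (BDKLSWY,I) at d=19/8; branch lengths BDKLSWY→19/16, I→19/16; new cluster BDIKLSWY
final tree: (((((B:-9/4,L:17/4):79/24,(S:83/12,Y:13/12):167/24):15/4,K:7/8):13/8,(D:47/20,W:13/20):41/8):19/16,I:19/16)
total length: 37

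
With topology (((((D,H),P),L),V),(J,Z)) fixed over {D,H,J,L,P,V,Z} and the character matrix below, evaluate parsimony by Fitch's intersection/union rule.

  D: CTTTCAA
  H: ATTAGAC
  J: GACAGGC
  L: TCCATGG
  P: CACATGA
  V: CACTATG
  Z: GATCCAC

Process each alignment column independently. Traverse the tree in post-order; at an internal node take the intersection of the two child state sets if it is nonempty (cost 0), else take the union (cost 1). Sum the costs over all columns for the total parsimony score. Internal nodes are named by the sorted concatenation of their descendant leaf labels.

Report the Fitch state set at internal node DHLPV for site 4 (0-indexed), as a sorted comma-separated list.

A,T

[col 0] DH: children D:{C}, H:{A} ∪→ {A,C}; cost 1
[col 0] DHP: children DH:{A,C}, P:{C} ∩→ {C}; cost 0
[col 0] DHLP: children DHP:{C}, L:{T} ∪→ {C,T}; cost 1
[col 0] DHLPV: children DHLP:{C,T}, V:{C} ∩→ {C}; cost 0
[col 0] JZ: children J:{G}, Z:{G} ∩→ {G}; cost 0
[col 0] DHJLPVZ: children DHLPV:{C}, JZ:{G} ∪→ {C,G}; cost 1
[col 1] DH: children D:{T}, H:{T} ∩→ {T}; cost 0
[col 1] DHP: children DH:{T}, P:{A} ∪→ {A,T}; cost 1
[col 1] DHLP: children DHP:{A,T}, L:{C} ∪→ {A,C,T}; cost 1
[col 1] DHLPV: children DHLP:{A,C,T}, V:{A} ∩→ {A}; cost 0
[col 1] JZ: children J:{A}, Z:{A} ∩→ {A}; cost 0
[col 1] DHJLPVZ: children DHLPV:{A}, JZ:{A} ∩→ {A}; cost 0
[col 2] DH: children D:{T}, H:{T} ∩→ {T}; cost 0
[col 2] DHP: children DH:{T}, P:{C} ∪→ {C,T}; cost 1
[col 2] DHLP: children DHP:{C,T}, L:{C} ∩→ {C}; cost 0
[col 2] DHLPV: children DHLP:{C}, V:{C} ∩→ {C}; cost 0
[col 2] JZ: children J:{C}, Z:{T} ∪→ {C,T}; cost 1
[col 2] DHJLPVZ: children DHLPV:{C}, JZ:{C,T} ∩→ {C}; cost 0
[col 3] DH: children D:{T}, H:{A} ∪→ {A,T}; cost 1
[col 3] DHP: children DH:{A,T}, P:{A} ∩→ {A}; cost 0
[col 3] DHLP: children DHP:{A}, L:{A} ∩→ {A}; cost 0
[col 3] DHLPV: children DHLP:{A}, V:{T} ∪→ {A,T}; cost 1
[col 3] JZ: children J:{A}, Z:{C} ∪→ {A,C}; cost 1
[col 3] DHJLPVZ: children DHLPV:{A,T}, JZ:{A,C} ∩→ {A}; cost 0
[col 4] DH: children D:{C}, H:{G} ∪→ {C,G}; cost 1
[col 4] DHP: children DH:{C,G}, P:{T} ∪→ {C,G,T}; cost 1
[col 4] DHLP: children DHP:{C,G,T}, L:{T} ∩→ {T}; cost 0
[col 4] DHLPV: children DHLP:{T}, V:{A} ∪→ {A,T}; cost 1
[col 4] JZ: children J:{G}, Z:{C} ∪→ {C,G}; cost 1
[col 4] DHJLPVZ: children DHLPV:{A,T}, JZ:{C,G} ∪→ {A,C,G,T}; cost 1
[col 5] DH: children D:{A}, H:{A} ∩→ {A}; cost 0
[col 5] DHP: children DH:{A}, P:{G} ∪→ {A,G}; cost 1
[col 5] DHLP: children DHP:{A,G}, L:{G} ∩→ {G}; cost 0
[col 5] DHLPV: children DHLP:{G}, V:{T} ∪→ {G,T}; cost 1
[col 5] JZ: children J:{G}, Z:{A} ∪→ {A,G}; cost 1
[col 5] DHJLPVZ: children DHLPV:{G,T}, JZ:{A,G} ∩→ {G}; cost 0
[col 6] DH: children D:{A}, H:{C} ∪→ {A,C}; cost 1
[col 6] DHP: children DH:{A,C}, P:{A} ∩→ {A}; cost 0
[col 6] DHLP: children DHP:{A}, L:{G} ∪→ {A,G}; cost 1
[col 6] DHLPV: children DHLP:{A,G}, V:{G} ∩→ {G}; cost 0
[col 6] JZ: children J:{C}, Z:{C} ∩→ {C}; cost 0
[col 6] DHJLPVZ: children DHLPV:{G}, JZ:{C} ∪→ {C,G}; cost 1
per-site changes: [3, 2, 2, 3, 5, 3, 3]; total = 21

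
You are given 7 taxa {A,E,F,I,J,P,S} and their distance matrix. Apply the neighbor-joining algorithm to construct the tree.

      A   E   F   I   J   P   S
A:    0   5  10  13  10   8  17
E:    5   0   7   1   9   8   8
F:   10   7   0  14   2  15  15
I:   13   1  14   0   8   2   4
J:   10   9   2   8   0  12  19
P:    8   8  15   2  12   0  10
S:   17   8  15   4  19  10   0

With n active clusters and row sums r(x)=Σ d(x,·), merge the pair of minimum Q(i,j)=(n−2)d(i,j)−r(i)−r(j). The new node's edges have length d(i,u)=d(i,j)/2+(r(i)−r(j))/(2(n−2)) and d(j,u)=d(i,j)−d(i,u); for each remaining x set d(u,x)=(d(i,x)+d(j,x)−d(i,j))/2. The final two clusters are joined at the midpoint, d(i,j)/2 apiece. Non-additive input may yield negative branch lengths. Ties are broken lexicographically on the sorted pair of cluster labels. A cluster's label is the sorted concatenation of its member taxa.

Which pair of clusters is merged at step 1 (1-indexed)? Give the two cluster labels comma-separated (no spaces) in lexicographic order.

F,J

step 1: merge (F,J) at d=2, Q=-113; branch lengths F→13/10, J→7/10; new cluster FJ
  updated: d(A,FJ)=9, d(E,FJ)=7, d(FJ,I)=10, d(FJ,P)=25/2, d(FJ,S)=16
step 2: merge (A,FJ) at d=9, Q=-141/2; branch lengths A→67/16, FJ→77/16; new cluster AFJ
  updated: d(AFJ,E)=3/2, d(AFJ,I)=7, d(AFJ,P)=23/4, d(AFJ,S)=12
step 3: merge (AFJ,E) at d=3/2, Q=-161/4; branch lengths AFJ→49/24, E→-13/24; new cluster AEFJ
  updated: d(AEFJ,I)=13/4, d(AEFJ,P)=49/8, d(AEFJ,S)=37/4
step 4: merge (AEFJ,P) at d=49/8, Q=-49/2; branch lengths AEFJ→51/16, P→47/16; new cluster AEFJP
  updated: d(AEFJP,I)=-7/16, d(AEFJP,S)=105/16
step 5: merge (AEFJP,I) at d=-7/16, Q=-81/8; branch lengths AEFJP→17/16, I→-3/2; new cluster AEFIJP
  updated: d(AEFIJP,S)=11/2
step 6: merge (AEFIJP,S) at d=11/2; branch lengths AEFIJP→11/4, S→11/4; new cluster AEFIJPS
final tree: (((((A:67/16,(F:13/10,J:7/10):77/16):49/24,E:-13/24):51/16,P:47/16):17/16,I:-3/2):11/4,S:11/4)
total length: 379/16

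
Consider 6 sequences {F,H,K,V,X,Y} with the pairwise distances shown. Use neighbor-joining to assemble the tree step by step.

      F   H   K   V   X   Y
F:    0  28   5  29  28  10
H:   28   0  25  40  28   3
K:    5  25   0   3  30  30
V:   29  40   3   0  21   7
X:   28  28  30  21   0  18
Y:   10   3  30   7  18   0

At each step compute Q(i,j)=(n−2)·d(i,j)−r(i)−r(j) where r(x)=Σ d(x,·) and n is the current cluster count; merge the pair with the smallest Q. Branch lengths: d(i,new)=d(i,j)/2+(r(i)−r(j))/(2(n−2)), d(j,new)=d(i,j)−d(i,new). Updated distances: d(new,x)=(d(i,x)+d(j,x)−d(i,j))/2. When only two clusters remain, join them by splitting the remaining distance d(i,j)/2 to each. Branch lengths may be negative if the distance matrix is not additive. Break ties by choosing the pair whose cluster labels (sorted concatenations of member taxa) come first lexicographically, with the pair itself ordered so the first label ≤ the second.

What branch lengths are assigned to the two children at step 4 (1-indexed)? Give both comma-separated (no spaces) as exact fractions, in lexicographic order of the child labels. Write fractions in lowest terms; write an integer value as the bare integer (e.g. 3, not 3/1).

9/2,31/4

step 1: merge (K,V) at d=3, Q=-181; branch lengths K→5/8, V→19/8; new cluster KV
  updated: d(F,KV)=31/2, d(H,KV)=31, d(KV,X)=24, d(KV,Y)=17
step 2: merge (H,Y) at d=3, Q=-129; branch lengths H→17/2, Y→-11/2; new cluster HY
  updated: d(F,HY)=35/2, d(HY,KV)=45/2, d(HY,X)=43/2
step 3: merge (F,KV) at d=31/2, Q=-92; branch lengths F→15/2, KV→8; new cluster FKV
  updated: d(FKV,HY)=49/4, d(FKV,X)=73/4
step 4: merge (FKV,HY) at d=49/4, Q=-52; branch lengths FKV→9/2, HY→31/4; new cluster FHKVY
  updated: d(FHKVY,X)=55/4
step 5: merge (FHKVY,X) at d=55/4; branch lengths FHKVY→55/8, X→55/8; new cluster FHKVXY
final tree: (((F:15/2,(K:5/8,V:19/8):8):9/2,(H:17/2,Y:-11/2):31/4):55/8,X:55/8)
total length: 95/2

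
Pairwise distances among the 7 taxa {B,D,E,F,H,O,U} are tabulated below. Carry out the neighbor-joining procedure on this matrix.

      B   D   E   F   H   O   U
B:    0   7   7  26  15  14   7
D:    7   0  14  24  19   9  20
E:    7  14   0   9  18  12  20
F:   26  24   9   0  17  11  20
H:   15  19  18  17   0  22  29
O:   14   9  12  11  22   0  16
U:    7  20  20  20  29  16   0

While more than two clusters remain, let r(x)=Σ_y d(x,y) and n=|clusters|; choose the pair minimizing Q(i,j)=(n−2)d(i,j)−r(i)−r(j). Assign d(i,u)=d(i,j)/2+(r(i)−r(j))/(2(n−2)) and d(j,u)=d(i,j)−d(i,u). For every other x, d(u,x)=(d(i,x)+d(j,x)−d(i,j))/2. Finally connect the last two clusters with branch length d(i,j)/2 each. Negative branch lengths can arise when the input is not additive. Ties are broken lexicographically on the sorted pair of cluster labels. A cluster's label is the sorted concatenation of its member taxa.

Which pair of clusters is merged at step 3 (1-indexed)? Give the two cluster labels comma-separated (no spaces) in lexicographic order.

iteration 1: select B,U (d=7, Q=-153); attach at lengths (-1/10, 71/10); label the merged cluster BU
  updated: d(BU,D)=10, d(BU,E)=10, d(BU,F)=39/2, d(BU,H)=37/2, d(BU,O)=23/2
iteration 2: select E,F (d=9, Q=-215/2); attach at lengths (37/16, 107/16); label the merged cluster EF
  updated: d(BU,EF)=41/4, d(D,EF)=29/2, d(EF,H)=13, d(EF,O)=7
iteration 3: select EF,H (d=13, Q=-313/4); attach at lengths (15/8, 89/8); label the merged cluster EFH
  updated: d(BU,EFH)=63/8, d(D,EFH)=41/4, d(EFH,O)=8
iteration 4: select BU,EFH (d=63/8, Q=-159/4); attach at lengths (19/4, 25/8); label the merged cluster BEFHU
  updated: d(BEFHU,D)=99/16, d(BEFHU,O)=93/16
iteration 5: select BEFHU,D (d=99/16, Q=-21); attach at lengths (3/2, 75/16); label the merged cluster BDEFHU
  updated: d(BDEFHU,O)=69/16
iteration 6: select BDEFHU,O (d=69/16); attach at lengths (69/32, 69/32); label the merged cluster BDEFHOU
final tree: ((((B:-1/10,U:71/10):19/4,((E:37/16,F:107/16):15/8,H:89/8):25/8):3/2,D:75/16):69/32,O:69/32)
total length: 379/8

EF,H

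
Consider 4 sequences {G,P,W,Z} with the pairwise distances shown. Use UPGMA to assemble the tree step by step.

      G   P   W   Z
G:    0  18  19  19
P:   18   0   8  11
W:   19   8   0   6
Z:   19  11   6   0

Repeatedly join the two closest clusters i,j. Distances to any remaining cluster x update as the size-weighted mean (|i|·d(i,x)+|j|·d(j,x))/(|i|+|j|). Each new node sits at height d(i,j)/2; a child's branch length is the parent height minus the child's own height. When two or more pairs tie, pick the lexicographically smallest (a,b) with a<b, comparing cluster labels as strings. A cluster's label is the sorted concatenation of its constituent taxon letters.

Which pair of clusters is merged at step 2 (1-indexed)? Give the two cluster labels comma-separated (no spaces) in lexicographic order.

P,WZ

iteration 1: select W,Z (d=6); attach at lengths (3, 3); label the merged cluster WZ
  updated: d(G,WZ)=19, d(P,WZ)=19/2
iteration 2: select P,WZ (d=19/2); attach at lengths (19/4, 7/4); label the merged cluster PWZ
  updated: d(G,PWZ)=56/3
iteration 3: select G,PWZ (d=56/3); attach at lengths (28/3, 55/12); label the merged cluster GPWZ
final tree: (G:28/3,(P:19/4,(W:3,Z:3):7/4):55/12)
total length: 317/12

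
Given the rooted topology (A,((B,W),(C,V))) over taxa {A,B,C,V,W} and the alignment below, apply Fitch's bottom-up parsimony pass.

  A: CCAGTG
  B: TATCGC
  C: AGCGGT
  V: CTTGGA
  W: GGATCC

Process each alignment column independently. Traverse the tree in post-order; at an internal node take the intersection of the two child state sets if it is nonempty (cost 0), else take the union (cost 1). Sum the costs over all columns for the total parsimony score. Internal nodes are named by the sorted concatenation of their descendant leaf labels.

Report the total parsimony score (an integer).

16

[col 0] BW: children B:{T}, W:{G} ∪→ {G,T}; cost 1
[col 0] CV: children C:{A}, V:{C} ∪→ {A,C}; cost 1
[col 0] BCVW: children BW:{G,T}, CV:{A,C} ∪→ {A,C,G,T}; cost 1
[col 0] ABCVW: children A:{C}, BCVW:{A,C,G,T} ∩→ {C}; cost 0
[col 1] BW: children B:{A}, W:{G} ∪→ {A,G}; cost 1
[col 1] CV: children C:{G}, V:{T} ∪→ {G,T}; cost 1
[col 1] BCVW: children BW:{A,G}, CV:{G,T} ∩→ {G}; cost 0
[col 1] ABCVW: children A:{C}, BCVW:{G} ∪→ {C,G}; cost 1
[col 2] BW: children B:{T}, W:{A} ∪→ {A,T}; cost 1
[col 2] CV: children C:{C}, V:{T} ∪→ {C,T}; cost 1
[col 2] BCVW: children BW:{A,T}, CV:{C,T} ∩→ {T}; cost 0
[col 2] ABCVW: children A:{A}, BCVW:{T} ∪→ {A,T}; cost 1
[col 3] BW: children B:{C}, W:{T} ∪→ {C,T}; cost 1
[col 3] CV: children C:{G}, V:{G} ∩→ {G}; cost 0
[col 3] BCVW: children BW:{C,T}, CV:{G} ∪→ {C,G,T}; cost 1
[col 3] ABCVW: children A:{G}, BCVW:{C,G,T} ∩→ {G}; cost 0
[col 4] BW: children B:{G}, W:{C} ∪→ {C,G}; cost 1
[col 4] CV: children C:{G}, V:{G} ∩→ {G}; cost 0
[col 4] BCVW: children BW:{C,G}, CV:{G} ∩→ {G}; cost 0
[col 4] ABCVW: children A:{T}, BCVW:{G} ∪→ {G,T}; cost 1
[col 5] BW: children B:{C}, W:{C} ∩→ {C}; cost 0
[col 5] CV: children C:{T}, V:{A} ∪→ {A,T}; cost 1
[col 5] BCVW: children BW:{C}, CV:{A,T} ∪→ {A,C,T}; cost 1
[col 5] ABCVW: children A:{G}, BCVW:{A,C,T} ∪→ {A,C,G,T}; cost 1
per-site changes: [3, 3, 3, 2, 2, 3]; total = 16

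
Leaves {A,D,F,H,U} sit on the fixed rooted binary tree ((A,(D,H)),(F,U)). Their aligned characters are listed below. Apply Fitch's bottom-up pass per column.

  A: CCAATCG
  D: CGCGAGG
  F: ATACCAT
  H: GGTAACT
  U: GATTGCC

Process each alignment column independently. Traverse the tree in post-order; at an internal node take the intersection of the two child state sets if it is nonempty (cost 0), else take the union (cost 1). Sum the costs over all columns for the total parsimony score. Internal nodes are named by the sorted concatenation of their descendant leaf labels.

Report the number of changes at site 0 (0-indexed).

3

[col 0] DH: children D:{C}, H:{G} ∪→ {C,G}; cost 1
[col 0] ADH: children A:{C}, DH:{C,G} ∩→ {C}; cost 0
[col 0] FU: children F:{A}, U:{G} ∪→ {A,G}; cost 1
[col 0] ADFHU: children ADH:{C}, FU:{A,G} ∪→ {A,C,G}; cost 1
[col 1] DH: children D:{G}, H:{G} ∩→ {G}; cost 0
[col 1] ADH: children A:{C}, DH:{G} ∪→ {C,G}; cost 1
[col 1] FU: children F:{T}, U:{A} ∪→ {A,T}; cost 1
[col 1] ADFHU: children ADH:{C,G}, FU:{A,T} ∪→ {A,C,G,T}; cost 1
[col 2] DH: children D:{C}, H:{T} ∪→ {C,T}; cost 1
[col 2] ADH: children A:{A}, DH:{C,T} ∪→ {A,C,T}; cost 1
[col 2] FU: children F:{A}, U:{T} ∪→ {A,T}; cost 1
[col 2] ADFHU: children ADH:{A,C,T}, FU:{A,T} ∩→ {A,T}; cost 0
[col 3] DH: children D:{G}, H:{A} ∪→ {A,G}; cost 1
[col 3] ADH: children A:{A}, DH:{A,G} ∩→ {A}; cost 0
[col 3] FU: children F:{C}, U:{T} ∪→ {C,T}; cost 1
[col 3] ADFHU: children ADH:{A}, FU:{C,T} ∪→ {A,C,T}; cost 1
[col 4] DH: children D:{A}, H:{A} ∩→ {A}; cost 0
[col 4] ADH: children A:{T}, DH:{A} ∪→ {A,T}; cost 1
[col 4] FU: children F:{C}, U:{G} ∪→ {C,G}; cost 1
[col 4] ADFHU: children ADH:{A,T}, FU:{C,G} ∪→ {A,C,G,T}; cost 1
[col 5] DH: children D:{G}, H:{C} ∪→ {C,G}; cost 1
[col 5] ADH: children A:{C}, DH:{C,G} ∩→ {C}; cost 0
[col 5] FU: children F:{A}, U:{C} ∪→ {A,C}; cost 1
[col 5] ADFHU: children ADH:{C}, FU:{A,C} ∩→ {C}; cost 0
[col 6] DH: children D:{G}, H:{T} ∪→ {G,T}; cost 1
[col 6] ADH: children A:{G}, DH:{G,T} ∩→ {G}; cost 0
[col 6] FU: children F:{T}, U:{C} ∪→ {C,T}; cost 1
[col 6] ADFHU: children ADH:{G}, FU:{C,T} ∪→ {C,G,T}; cost 1
per-site changes: [3, 3, 3, 3, 3, 2, 3]; total = 20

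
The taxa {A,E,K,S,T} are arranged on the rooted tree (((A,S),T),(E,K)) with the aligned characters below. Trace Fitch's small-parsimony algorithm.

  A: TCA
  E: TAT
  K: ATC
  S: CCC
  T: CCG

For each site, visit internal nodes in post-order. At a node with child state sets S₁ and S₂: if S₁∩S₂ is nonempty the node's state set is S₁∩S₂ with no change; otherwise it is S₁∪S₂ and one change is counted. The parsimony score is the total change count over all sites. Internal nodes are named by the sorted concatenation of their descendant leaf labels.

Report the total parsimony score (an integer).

AS@0: {T} ∪ {C} = {C,T} (union, +1)
AST@0: {C,T} ∩ {C} = {C} (intersection, +0)
EK@0: {T} ∪ {A} = {A,T} (union, +1)
AEKST@0: {C} ∪ {A,T} = {A,C,T} (union, +1)
AS@1: {C} ∩ {C} = {C} (intersection, +0)
AST@1: {C} ∩ {C} = {C} (intersection, +0)
EK@1: {A} ∪ {T} = {A,T} (union, +1)
AEKST@1: {C} ∪ {A,T} = {A,C,T} (union, +1)
AS@2: {A} ∪ {C} = {A,C} (union, +1)
AST@2: {A,C} ∪ {G} = {A,C,G} (union, +1)
EK@2: {T} ∪ {C} = {C,T} (union, +1)
AEKST@2: {A,C,G} ∩ {C,T} = {C} (intersection, +0)
per-site changes: [3, 2, 3]; total = 8

8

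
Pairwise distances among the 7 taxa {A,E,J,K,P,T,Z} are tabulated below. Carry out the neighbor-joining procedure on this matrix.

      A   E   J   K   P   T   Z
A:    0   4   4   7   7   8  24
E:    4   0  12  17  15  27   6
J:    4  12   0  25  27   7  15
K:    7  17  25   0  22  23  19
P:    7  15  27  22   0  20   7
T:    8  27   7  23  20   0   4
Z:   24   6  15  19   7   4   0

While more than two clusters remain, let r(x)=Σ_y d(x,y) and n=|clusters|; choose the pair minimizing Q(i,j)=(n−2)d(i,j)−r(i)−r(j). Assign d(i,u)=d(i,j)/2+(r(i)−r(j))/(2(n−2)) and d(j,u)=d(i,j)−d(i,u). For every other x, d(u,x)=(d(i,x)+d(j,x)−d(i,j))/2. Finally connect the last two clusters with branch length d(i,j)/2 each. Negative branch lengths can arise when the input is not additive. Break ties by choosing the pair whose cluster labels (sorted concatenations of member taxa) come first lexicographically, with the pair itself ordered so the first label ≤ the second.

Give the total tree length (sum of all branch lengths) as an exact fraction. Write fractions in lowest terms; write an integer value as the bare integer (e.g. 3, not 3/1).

1. join J+T (d=7, Q=-144) ⇒ JT; edges |J|=18/5, |T|=17/5
  updated: d(A,JT)=5/2, d(E,JT)=16, d(JT,K)=41/2, d(JT,P)=20, d(JT,Z)=6
2. join P+Z (d=7, Q=-105) ⇒ PZ; edges |P|=37/8, |Z|=19/8
  updated: d(A,PZ)=12, d(E,PZ)=7, d(JT,PZ)=19/2, d(K,PZ)=17
3. join E+PZ (d=7, Q=-137/2) ⇒ EPZ; edges |E|=13/4, |PZ|=15/4
  updated: d(A,EPZ)=9/2, d(EPZ,JT)=37/4, d(EPZ,K)=27/2
4. join A+JT (d=5/2, Q=-165/4) ⇒ AJT; edges |A|=-53/16, |JT|=93/16
  updated: d(AJT,EPZ)=45/8, d(AJT,K)=25/2
5. join AJT+EPZ (d=45/8, Q=-253/8) ⇒ AEJPTZ; edges |AJT|=37/16, |EPZ|=53/16
  updated: d(AEJPTZ,K)=163/16
6. join AEJPTZ+K (d=163/16) ⇒ AEJKPTZ; edges |AEJPTZ|=163/32, |K|=163/32
final tree: (((A:-53/16,(J:18/5,T:17/5):93/16):37/16,(E:13/4,(P:37/8,Z:19/8):15/4):53/16):163/32,K:163/32)
total length: 629/16

629/16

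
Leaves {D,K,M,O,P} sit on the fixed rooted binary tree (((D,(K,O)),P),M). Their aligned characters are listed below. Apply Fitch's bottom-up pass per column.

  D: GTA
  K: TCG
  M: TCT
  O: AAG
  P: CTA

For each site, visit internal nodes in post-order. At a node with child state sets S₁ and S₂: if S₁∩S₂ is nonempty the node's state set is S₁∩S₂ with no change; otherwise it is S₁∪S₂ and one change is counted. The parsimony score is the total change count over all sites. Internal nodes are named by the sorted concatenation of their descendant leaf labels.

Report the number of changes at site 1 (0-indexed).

3

KO@0: {T} ∪ {A} = {A,T} (union, +1)
DKO@0: {G} ∪ {A,T} = {A,G,T} (union, +1)
DKOP@0: {A,G,T} ∪ {C} = {A,C,G,T} (union, +1)
DKMOP@0: {A,C,G,T} ∩ {T} = {T} (intersection, +0)
KO@1: {C} ∪ {A} = {A,C} (union, +1)
DKO@1: {T} ∪ {A,C} = {A,C,T} (union, +1)
DKOP@1: {A,C,T} ∩ {T} = {T} (intersection, +0)
DKMOP@1: {T} ∪ {C} = {C,T} (union, +1)
KO@2: {G} ∩ {G} = {G} (intersection, +0)
DKO@2: {A} ∪ {G} = {A,G} (union, +1)
DKOP@2: {A,G} ∩ {A} = {A} (intersection, +0)
DKMOP@2: {A} ∪ {T} = {A,T} (union, +1)
per-site changes: [3, 3, 2]; total = 8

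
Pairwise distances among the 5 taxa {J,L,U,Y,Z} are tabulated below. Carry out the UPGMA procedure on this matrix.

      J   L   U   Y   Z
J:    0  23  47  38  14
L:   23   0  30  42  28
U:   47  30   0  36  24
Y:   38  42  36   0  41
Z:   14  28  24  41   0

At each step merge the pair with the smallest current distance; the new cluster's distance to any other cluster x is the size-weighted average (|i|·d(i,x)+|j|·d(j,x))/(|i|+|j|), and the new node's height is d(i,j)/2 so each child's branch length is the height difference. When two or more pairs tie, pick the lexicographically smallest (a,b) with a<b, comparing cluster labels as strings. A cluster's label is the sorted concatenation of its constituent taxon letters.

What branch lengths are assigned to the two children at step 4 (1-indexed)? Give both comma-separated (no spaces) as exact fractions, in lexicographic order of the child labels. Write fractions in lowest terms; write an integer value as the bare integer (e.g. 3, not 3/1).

1. join J+Z (d=14) ⇒ JZ; edges |J|=7, |Z|=7
  updated: d(JZ,L)=51/2, d(JZ,U)=71/2, d(JZ,Y)=79/2
2. join JZ+L (d=51/2) ⇒ JLZ; edges |JZ|=23/4, |L|=51/4
  updated: d(JLZ,U)=101/3, d(JLZ,Y)=121/3
3. join JLZ+U (d=101/3) ⇒ JLUZ; edges |JLZ|=49/12, |U|=101/6
  updated: d(JLUZ,Y)=157/4
4. join JLUZ+Y (d=157/4) ⇒ JLUYZ; edges |JLUZ|=67/24, |Y|=157/8
final tree: ((((J:7,Z:7):23/4,L:51/4):49/12,U:101/6):67/24,Y:157/8)
total length: 455/6

67/24,157/8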